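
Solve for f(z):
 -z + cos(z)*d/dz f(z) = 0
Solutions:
 f(z) = C1 + Integral(z/cos(z), z)


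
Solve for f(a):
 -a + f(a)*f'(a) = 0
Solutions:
 f(a) = -sqrt(C1 + a^2)
 f(a) = sqrt(C1 + a^2)


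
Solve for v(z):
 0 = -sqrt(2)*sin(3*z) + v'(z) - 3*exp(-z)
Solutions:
 v(z) = C1 - sqrt(2)*cos(3*z)/3 - 3*exp(-z)


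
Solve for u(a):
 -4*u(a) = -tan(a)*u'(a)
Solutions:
 u(a) = C1*sin(a)^4


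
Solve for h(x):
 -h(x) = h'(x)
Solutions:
 h(x) = C1*exp(-x)


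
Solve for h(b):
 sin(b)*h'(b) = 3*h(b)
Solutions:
 h(b) = C1*(cos(b) - 1)^(3/2)/(cos(b) + 1)^(3/2)


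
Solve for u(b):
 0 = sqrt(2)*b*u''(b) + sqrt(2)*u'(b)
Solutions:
 u(b) = C1 + C2*log(b)


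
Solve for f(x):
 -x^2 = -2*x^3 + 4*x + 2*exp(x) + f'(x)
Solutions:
 f(x) = C1 + x^4/2 - x^3/3 - 2*x^2 - 2*exp(x)


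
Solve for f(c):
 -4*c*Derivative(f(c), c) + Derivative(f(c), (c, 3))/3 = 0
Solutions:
 f(c) = C1 + Integral(C2*airyai(12^(1/3)*c) + C3*airybi(12^(1/3)*c), c)


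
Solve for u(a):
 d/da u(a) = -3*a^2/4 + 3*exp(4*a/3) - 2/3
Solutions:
 u(a) = C1 - a^3/4 - 2*a/3 + 9*exp(4*a/3)/4


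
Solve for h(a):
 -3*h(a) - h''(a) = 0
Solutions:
 h(a) = C1*sin(sqrt(3)*a) + C2*cos(sqrt(3)*a)


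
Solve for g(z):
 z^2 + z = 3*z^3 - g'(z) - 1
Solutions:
 g(z) = C1 + 3*z^4/4 - z^3/3 - z^2/2 - z


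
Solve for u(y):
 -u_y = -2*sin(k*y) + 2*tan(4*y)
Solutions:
 u(y) = C1 + 2*Piecewise((-cos(k*y)/k, Ne(k, 0)), (0, True)) + log(cos(4*y))/2


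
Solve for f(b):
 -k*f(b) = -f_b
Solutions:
 f(b) = C1*exp(b*k)


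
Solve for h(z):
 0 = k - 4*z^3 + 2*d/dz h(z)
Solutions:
 h(z) = C1 - k*z/2 + z^4/2


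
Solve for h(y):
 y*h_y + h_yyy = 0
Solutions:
 h(y) = C1 + Integral(C2*airyai(-y) + C3*airybi(-y), y)


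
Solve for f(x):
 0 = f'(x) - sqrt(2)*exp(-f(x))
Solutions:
 f(x) = log(C1 + sqrt(2)*x)


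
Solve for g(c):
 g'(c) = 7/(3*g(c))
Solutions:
 g(c) = -sqrt(C1 + 42*c)/3
 g(c) = sqrt(C1 + 42*c)/3


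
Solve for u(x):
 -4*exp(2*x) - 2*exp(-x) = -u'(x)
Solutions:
 u(x) = C1 + 2*exp(2*x) - 2*exp(-x)


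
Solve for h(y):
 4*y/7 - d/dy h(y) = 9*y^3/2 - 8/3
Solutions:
 h(y) = C1 - 9*y^4/8 + 2*y^2/7 + 8*y/3


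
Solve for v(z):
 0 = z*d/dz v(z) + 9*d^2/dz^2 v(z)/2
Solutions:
 v(z) = C1 + C2*erf(z/3)


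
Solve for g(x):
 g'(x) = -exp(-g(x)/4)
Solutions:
 g(x) = 4*log(C1 - x/4)


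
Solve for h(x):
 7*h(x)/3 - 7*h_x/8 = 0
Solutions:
 h(x) = C1*exp(8*x/3)


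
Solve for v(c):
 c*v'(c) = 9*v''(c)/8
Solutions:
 v(c) = C1 + C2*erfi(2*c/3)


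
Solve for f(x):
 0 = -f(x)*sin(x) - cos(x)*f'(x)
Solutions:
 f(x) = C1*cos(x)


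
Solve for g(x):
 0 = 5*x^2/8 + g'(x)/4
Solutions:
 g(x) = C1 - 5*x^3/6


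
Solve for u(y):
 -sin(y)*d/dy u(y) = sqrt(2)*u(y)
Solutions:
 u(y) = C1*(cos(y) + 1)^(sqrt(2)/2)/(cos(y) - 1)^(sqrt(2)/2)


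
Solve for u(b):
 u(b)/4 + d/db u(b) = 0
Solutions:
 u(b) = C1*exp(-b/4)


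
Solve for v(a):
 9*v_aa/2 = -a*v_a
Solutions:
 v(a) = C1 + C2*erf(a/3)


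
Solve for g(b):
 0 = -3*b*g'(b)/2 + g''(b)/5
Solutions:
 g(b) = C1 + C2*erfi(sqrt(15)*b/2)


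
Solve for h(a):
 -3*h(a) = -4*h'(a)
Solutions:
 h(a) = C1*exp(3*a/4)


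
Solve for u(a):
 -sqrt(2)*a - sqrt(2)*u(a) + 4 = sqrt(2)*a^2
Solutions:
 u(a) = -a^2 - a + 2*sqrt(2)


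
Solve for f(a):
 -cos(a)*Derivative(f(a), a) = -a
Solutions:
 f(a) = C1 + Integral(a/cos(a), a)


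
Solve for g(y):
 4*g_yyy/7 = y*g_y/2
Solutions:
 g(y) = C1 + Integral(C2*airyai(7^(1/3)*y/2) + C3*airybi(7^(1/3)*y/2), y)


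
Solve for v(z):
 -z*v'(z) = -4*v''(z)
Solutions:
 v(z) = C1 + C2*erfi(sqrt(2)*z/4)


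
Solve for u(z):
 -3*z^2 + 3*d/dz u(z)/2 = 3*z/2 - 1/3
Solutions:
 u(z) = C1 + 2*z^3/3 + z^2/2 - 2*z/9


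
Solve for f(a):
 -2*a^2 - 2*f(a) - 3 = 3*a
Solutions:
 f(a) = -a^2 - 3*a/2 - 3/2


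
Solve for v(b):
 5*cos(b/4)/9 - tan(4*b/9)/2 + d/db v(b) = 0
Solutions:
 v(b) = C1 - 9*log(cos(4*b/9))/8 - 20*sin(b/4)/9


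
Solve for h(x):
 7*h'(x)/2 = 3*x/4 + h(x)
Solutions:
 h(x) = C1*exp(2*x/7) - 3*x/4 - 21/8


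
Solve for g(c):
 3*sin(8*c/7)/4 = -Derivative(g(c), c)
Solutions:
 g(c) = C1 + 21*cos(8*c/7)/32


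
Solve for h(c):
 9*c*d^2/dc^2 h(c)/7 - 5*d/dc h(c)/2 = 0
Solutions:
 h(c) = C1 + C2*c^(53/18)


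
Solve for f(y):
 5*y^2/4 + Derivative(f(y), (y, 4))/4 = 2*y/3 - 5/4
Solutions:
 f(y) = C1 + C2*y + C3*y^2 + C4*y^3 - y^6/72 + y^5/45 - 5*y^4/24


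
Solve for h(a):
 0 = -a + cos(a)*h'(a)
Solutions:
 h(a) = C1 + Integral(a/cos(a), a)


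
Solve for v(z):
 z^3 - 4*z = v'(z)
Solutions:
 v(z) = C1 + z^4/4 - 2*z^2


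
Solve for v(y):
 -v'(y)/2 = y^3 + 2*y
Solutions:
 v(y) = C1 - y^4/2 - 2*y^2


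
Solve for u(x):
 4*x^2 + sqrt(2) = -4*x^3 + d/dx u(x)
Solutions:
 u(x) = C1 + x^4 + 4*x^3/3 + sqrt(2)*x


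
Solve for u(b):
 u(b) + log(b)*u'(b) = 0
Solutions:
 u(b) = C1*exp(-li(b))


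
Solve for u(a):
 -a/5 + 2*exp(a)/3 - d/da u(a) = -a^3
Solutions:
 u(a) = C1 + a^4/4 - a^2/10 + 2*exp(a)/3


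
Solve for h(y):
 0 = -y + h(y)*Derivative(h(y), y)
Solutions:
 h(y) = -sqrt(C1 + y^2)
 h(y) = sqrt(C1 + y^2)


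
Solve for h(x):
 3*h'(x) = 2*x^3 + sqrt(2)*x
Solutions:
 h(x) = C1 + x^4/6 + sqrt(2)*x^2/6


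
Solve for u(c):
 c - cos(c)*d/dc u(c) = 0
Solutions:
 u(c) = C1 + Integral(c/cos(c), c)


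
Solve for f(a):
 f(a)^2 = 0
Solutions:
 f(a) = 0


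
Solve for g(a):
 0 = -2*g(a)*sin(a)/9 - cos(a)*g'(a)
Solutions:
 g(a) = C1*cos(a)^(2/9)


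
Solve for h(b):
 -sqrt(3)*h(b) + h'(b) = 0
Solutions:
 h(b) = C1*exp(sqrt(3)*b)


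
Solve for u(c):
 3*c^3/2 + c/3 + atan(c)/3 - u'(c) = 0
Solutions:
 u(c) = C1 + 3*c^4/8 + c^2/6 + c*atan(c)/3 - log(c^2 + 1)/6


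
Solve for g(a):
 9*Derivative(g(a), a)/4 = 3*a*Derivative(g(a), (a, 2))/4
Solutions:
 g(a) = C1 + C2*a^4


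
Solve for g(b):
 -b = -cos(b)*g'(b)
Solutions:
 g(b) = C1 + Integral(b/cos(b), b)


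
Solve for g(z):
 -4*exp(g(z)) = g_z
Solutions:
 g(z) = log(1/(C1 + 4*z))


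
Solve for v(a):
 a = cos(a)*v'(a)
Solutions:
 v(a) = C1 + Integral(a/cos(a), a)


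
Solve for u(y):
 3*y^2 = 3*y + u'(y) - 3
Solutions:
 u(y) = C1 + y^3 - 3*y^2/2 + 3*y


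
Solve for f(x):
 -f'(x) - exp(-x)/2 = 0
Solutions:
 f(x) = C1 + exp(-x)/2


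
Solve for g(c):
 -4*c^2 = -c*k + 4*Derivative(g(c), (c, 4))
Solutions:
 g(c) = C1 + C2*c + C3*c^2 + C4*c^3 - c^6/360 + c^5*k/480


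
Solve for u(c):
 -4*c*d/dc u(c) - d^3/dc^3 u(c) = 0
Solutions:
 u(c) = C1 + Integral(C2*airyai(-2^(2/3)*c) + C3*airybi(-2^(2/3)*c), c)


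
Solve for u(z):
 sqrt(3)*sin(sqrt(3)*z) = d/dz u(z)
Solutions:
 u(z) = C1 - cos(sqrt(3)*z)


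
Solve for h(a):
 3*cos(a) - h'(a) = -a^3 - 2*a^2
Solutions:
 h(a) = C1 + a^4/4 + 2*a^3/3 + 3*sin(a)


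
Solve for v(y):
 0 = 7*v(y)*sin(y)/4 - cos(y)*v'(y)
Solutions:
 v(y) = C1/cos(y)^(7/4)


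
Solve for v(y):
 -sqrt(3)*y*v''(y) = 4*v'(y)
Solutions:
 v(y) = C1 + C2*y^(1 - 4*sqrt(3)/3)


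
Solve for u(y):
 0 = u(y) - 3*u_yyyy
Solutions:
 u(y) = C1*exp(-3^(3/4)*y/3) + C2*exp(3^(3/4)*y/3) + C3*sin(3^(3/4)*y/3) + C4*cos(3^(3/4)*y/3)


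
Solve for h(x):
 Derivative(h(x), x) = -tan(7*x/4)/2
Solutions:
 h(x) = C1 + 2*log(cos(7*x/4))/7


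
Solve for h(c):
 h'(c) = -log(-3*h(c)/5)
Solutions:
 Integral(1/(log(-_y) - log(5) + log(3)), (_y, h(c))) = C1 - c


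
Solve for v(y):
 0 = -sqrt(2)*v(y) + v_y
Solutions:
 v(y) = C1*exp(sqrt(2)*y)


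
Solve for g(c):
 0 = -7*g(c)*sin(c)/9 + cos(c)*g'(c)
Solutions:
 g(c) = C1/cos(c)^(7/9)


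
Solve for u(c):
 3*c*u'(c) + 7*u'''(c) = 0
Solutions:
 u(c) = C1 + Integral(C2*airyai(-3^(1/3)*7^(2/3)*c/7) + C3*airybi(-3^(1/3)*7^(2/3)*c/7), c)


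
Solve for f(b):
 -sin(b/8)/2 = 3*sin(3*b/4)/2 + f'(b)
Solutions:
 f(b) = C1 + 4*cos(b/8) + 2*cos(3*b/4)


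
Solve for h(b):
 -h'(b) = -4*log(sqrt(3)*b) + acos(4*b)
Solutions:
 h(b) = C1 + 4*b*log(b) - b*acos(4*b) - 4*b + 2*b*log(3) + sqrt(1 - 16*b^2)/4


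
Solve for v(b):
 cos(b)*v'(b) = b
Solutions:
 v(b) = C1 + Integral(b/cos(b), b)


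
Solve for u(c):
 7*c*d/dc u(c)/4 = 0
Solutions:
 u(c) = C1


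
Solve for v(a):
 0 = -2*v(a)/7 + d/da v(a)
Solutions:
 v(a) = C1*exp(2*a/7)


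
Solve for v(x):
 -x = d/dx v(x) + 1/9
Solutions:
 v(x) = C1 - x^2/2 - x/9


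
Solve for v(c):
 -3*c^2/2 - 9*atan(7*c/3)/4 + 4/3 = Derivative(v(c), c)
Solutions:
 v(c) = C1 - c^3/2 - 9*c*atan(7*c/3)/4 + 4*c/3 + 27*log(49*c^2 + 9)/56


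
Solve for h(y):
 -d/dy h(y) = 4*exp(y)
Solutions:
 h(y) = C1 - 4*exp(y)


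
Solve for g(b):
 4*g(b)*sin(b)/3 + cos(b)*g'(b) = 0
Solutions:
 g(b) = C1*cos(b)^(4/3)


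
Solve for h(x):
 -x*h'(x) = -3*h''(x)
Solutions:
 h(x) = C1 + C2*erfi(sqrt(6)*x/6)


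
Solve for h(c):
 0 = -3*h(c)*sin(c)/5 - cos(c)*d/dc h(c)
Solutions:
 h(c) = C1*cos(c)^(3/5)


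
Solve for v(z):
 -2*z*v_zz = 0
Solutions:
 v(z) = C1 + C2*z


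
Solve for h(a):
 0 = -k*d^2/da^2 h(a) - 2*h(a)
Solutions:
 h(a) = C1*exp(-sqrt(2)*a*sqrt(-1/k)) + C2*exp(sqrt(2)*a*sqrt(-1/k))


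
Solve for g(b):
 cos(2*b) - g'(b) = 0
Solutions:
 g(b) = C1 + sin(2*b)/2


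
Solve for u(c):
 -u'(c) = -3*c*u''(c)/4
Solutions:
 u(c) = C1 + C2*c^(7/3)


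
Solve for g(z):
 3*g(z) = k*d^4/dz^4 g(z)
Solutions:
 g(z) = C1*exp(-3^(1/4)*z*(1/k)^(1/4)) + C2*exp(3^(1/4)*z*(1/k)^(1/4)) + C3*exp(-3^(1/4)*I*z*(1/k)^(1/4)) + C4*exp(3^(1/4)*I*z*(1/k)^(1/4))


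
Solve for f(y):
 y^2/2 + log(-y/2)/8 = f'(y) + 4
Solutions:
 f(y) = C1 + y^3/6 + y*log(-y)/8 + y*(-33 - log(2))/8


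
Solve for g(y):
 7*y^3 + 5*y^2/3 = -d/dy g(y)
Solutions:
 g(y) = C1 - 7*y^4/4 - 5*y^3/9


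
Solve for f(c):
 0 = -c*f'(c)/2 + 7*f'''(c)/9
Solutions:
 f(c) = C1 + Integral(C2*airyai(42^(2/3)*c/14) + C3*airybi(42^(2/3)*c/14), c)


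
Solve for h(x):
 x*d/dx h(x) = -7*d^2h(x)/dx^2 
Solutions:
 h(x) = C1 + C2*erf(sqrt(14)*x/14)


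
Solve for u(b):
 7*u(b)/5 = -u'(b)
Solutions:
 u(b) = C1*exp(-7*b/5)


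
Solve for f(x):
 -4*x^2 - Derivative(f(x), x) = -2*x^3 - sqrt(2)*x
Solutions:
 f(x) = C1 + x^4/2 - 4*x^3/3 + sqrt(2)*x^2/2


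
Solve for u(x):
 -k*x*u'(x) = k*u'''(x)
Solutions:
 u(x) = C1 + Integral(C2*airyai(-x) + C3*airybi(-x), x)


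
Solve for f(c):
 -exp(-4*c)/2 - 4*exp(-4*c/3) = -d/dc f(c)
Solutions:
 f(c) = C1 - exp(-4*c)/8 - 3*exp(-4*c/3)


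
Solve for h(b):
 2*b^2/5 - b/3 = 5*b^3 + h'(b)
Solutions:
 h(b) = C1 - 5*b^4/4 + 2*b^3/15 - b^2/6


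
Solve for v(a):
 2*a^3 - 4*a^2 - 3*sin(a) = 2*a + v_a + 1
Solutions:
 v(a) = C1 + a^4/2 - 4*a^3/3 - a^2 - a + 3*cos(a)


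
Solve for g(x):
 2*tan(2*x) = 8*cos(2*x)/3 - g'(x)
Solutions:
 g(x) = C1 + log(cos(2*x)) + 4*sin(2*x)/3


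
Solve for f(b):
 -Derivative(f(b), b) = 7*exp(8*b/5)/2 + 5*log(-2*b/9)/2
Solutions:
 f(b) = C1 - 5*b*log(-b)/2 + b*(-5*log(2)/2 + 5/2 + 5*log(3)) - 35*exp(8*b/5)/16


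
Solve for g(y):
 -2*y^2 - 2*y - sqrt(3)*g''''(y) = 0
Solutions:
 g(y) = C1 + C2*y + C3*y^2 + C4*y^3 - sqrt(3)*y^6/540 - sqrt(3)*y^5/180


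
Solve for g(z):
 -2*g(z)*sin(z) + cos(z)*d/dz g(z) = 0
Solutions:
 g(z) = C1/cos(z)^2


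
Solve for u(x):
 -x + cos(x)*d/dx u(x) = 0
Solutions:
 u(x) = C1 + Integral(x/cos(x), x)


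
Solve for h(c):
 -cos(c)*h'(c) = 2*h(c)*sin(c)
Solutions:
 h(c) = C1*cos(c)^2


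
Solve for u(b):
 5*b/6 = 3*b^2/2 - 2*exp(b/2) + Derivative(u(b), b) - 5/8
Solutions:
 u(b) = C1 - b^3/2 + 5*b^2/12 + 5*b/8 + 4*exp(b/2)


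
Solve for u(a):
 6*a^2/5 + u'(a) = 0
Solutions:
 u(a) = C1 - 2*a^3/5


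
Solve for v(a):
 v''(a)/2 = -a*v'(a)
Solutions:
 v(a) = C1 + C2*erf(a)


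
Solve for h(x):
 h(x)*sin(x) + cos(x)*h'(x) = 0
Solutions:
 h(x) = C1*cos(x)


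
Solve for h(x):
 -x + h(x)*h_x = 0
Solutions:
 h(x) = -sqrt(C1 + x^2)
 h(x) = sqrt(C1 + x^2)


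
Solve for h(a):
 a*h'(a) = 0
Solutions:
 h(a) = C1


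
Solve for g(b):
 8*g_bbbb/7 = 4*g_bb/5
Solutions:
 g(b) = C1 + C2*b + C3*exp(-sqrt(70)*b/10) + C4*exp(sqrt(70)*b/10)


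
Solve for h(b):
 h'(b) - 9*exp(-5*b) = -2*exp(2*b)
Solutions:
 h(b) = C1 - exp(2*b) - 9*exp(-5*b)/5


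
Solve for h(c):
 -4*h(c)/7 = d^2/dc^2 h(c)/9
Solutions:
 h(c) = C1*sin(6*sqrt(7)*c/7) + C2*cos(6*sqrt(7)*c/7)


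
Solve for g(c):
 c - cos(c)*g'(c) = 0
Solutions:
 g(c) = C1 + Integral(c/cos(c), c)


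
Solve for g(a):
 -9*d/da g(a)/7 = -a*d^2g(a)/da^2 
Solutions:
 g(a) = C1 + C2*a^(16/7)


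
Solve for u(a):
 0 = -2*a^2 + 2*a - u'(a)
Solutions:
 u(a) = C1 - 2*a^3/3 + a^2


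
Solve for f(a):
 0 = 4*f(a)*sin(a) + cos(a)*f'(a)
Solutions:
 f(a) = C1*cos(a)^4


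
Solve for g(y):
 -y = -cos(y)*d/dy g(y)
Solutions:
 g(y) = C1 + Integral(y/cos(y), y)


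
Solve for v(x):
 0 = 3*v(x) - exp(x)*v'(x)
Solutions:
 v(x) = C1*exp(-3*exp(-x))


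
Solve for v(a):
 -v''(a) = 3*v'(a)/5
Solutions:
 v(a) = C1 + C2*exp(-3*a/5)


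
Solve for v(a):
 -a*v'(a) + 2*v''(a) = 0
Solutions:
 v(a) = C1 + C2*erfi(a/2)


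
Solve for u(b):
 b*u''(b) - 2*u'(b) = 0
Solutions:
 u(b) = C1 + C2*b^3


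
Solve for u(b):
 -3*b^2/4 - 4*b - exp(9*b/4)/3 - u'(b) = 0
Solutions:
 u(b) = C1 - b^3/4 - 2*b^2 - 4*exp(9*b/4)/27


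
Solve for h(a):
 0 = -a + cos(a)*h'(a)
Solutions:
 h(a) = C1 + Integral(a/cos(a), a)


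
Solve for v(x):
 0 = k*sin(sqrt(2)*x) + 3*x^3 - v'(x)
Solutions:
 v(x) = C1 - sqrt(2)*k*cos(sqrt(2)*x)/2 + 3*x^4/4


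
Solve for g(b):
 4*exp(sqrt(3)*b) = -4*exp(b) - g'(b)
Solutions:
 g(b) = C1 - 4*exp(b) - 4*sqrt(3)*exp(sqrt(3)*b)/3


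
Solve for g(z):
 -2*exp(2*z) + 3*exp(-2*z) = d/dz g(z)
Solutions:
 g(z) = C1 - exp(2*z) - 3*exp(-2*z)/2


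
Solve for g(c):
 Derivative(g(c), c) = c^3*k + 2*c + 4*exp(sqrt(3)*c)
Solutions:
 g(c) = C1 + c^4*k/4 + c^2 + 4*sqrt(3)*exp(sqrt(3)*c)/3


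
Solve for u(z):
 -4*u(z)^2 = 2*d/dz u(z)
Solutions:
 u(z) = 1/(C1 + 2*z)


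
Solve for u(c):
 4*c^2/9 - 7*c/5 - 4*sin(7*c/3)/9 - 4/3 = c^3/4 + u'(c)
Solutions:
 u(c) = C1 - c^4/16 + 4*c^3/27 - 7*c^2/10 - 4*c/3 + 4*cos(7*c/3)/21


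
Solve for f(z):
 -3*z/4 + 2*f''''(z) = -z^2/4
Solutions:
 f(z) = C1 + C2*z + C3*z^2 + C4*z^3 - z^6/2880 + z^5/320


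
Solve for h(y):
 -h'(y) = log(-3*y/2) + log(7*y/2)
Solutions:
 h(y) = C1 - 2*y*log(y) + y*(-log(21) + 2*log(2) + 2 - I*pi)


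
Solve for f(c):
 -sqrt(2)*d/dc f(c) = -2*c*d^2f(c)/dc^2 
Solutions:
 f(c) = C1 + C2*c^(sqrt(2)/2 + 1)


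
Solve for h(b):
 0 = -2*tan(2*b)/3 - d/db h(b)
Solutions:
 h(b) = C1 + log(cos(2*b))/3


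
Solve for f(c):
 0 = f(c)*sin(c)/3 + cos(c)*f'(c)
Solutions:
 f(c) = C1*cos(c)^(1/3)


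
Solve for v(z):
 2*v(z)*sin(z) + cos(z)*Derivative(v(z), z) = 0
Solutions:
 v(z) = C1*cos(z)^2


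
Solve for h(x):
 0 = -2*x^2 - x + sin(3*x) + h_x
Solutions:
 h(x) = C1 + 2*x^3/3 + x^2/2 + cos(3*x)/3


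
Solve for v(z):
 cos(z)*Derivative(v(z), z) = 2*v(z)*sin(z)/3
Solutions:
 v(z) = C1/cos(z)^(2/3)


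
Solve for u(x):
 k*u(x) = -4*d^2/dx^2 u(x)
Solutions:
 u(x) = C1*exp(-x*sqrt(-k)/2) + C2*exp(x*sqrt(-k)/2)


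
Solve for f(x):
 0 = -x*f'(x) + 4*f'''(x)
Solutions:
 f(x) = C1 + Integral(C2*airyai(2^(1/3)*x/2) + C3*airybi(2^(1/3)*x/2), x)


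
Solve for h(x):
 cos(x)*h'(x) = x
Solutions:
 h(x) = C1 + Integral(x/cos(x), x)


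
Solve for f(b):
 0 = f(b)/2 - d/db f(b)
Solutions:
 f(b) = C1*exp(b/2)


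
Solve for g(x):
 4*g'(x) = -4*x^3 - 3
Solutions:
 g(x) = C1 - x^4/4 - 3*x/4


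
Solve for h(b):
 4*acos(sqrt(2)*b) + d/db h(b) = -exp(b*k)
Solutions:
 h(b) = C1 - 4*b*acos(sqrt(2)*b) + 2*sqrt(2)*sqrt(1 - 2*b^2) - Piecewise((exp(b*k)/k, Ne(k, 0)), (b, True))


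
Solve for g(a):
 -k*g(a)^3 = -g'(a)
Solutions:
 g(a) = -sqrt(2)*sqrt(-1/(C1 + a*k))/2
 g(a) = sqrt(2)*sqrt(-1/(C1 + a*k))/2


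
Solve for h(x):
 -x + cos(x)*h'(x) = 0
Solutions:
 h(x) = C1 + Integral(x/cos(x), x)


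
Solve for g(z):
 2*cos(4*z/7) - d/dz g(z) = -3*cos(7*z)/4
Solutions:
 g(z) = C1 + 7*sin(4*z/7)/2 + 3*sin(7*z)/28


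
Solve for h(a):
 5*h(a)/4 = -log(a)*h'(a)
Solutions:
 h(a) = C1*exp(-5*li(a)/4)


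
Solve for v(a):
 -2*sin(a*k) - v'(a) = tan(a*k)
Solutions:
 v(a) = C1 - Piecewise((-log(cos(a*k))/k, Ne(k, 0)), (0, True)) - 2*Piecewise((-cos(a*k)/k, Ne(k, 0)), (0, True))


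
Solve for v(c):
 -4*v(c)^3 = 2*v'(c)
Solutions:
 v(c) = -sqrt(2)*sqrt(-1/(C1 - 2*c))/2
 v(c) = sqrt(2)*sqrt(-1/(C1 - 2*c))/2


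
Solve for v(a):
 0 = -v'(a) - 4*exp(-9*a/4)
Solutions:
 v(a) = C1 + 16*exp(-9*a/4)/9


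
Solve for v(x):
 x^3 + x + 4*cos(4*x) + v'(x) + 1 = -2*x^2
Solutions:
 v(x) = C1 - x^4/4 - 2*x^3/3 - x^2/2 - x - sin(4*x)


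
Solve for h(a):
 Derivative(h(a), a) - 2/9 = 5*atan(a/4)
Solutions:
 h(a) = C1 + 5*a*atan(a/4) + 2*a/9 - 10*log(a^2 + 16)


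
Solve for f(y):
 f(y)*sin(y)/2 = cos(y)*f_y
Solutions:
 f(y) = C1/sqrt(cos(y))


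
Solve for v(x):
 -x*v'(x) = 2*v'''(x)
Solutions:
 v(x) = C1 + Integral(C2*airyai(-2^(2/3)*x/2) + C3*airybi(-2^(2/3)*x/2), x)


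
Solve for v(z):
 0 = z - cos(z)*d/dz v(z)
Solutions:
 v(z) = C1 + Integral(z/cos(z), z)


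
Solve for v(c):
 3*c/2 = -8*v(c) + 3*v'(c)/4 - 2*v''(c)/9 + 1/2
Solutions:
 v(c) = -3*c/16 + (C1*sin(3*sqrt(943)*c/16) + C2*cos(3*sqrt(943)*c/16))*exp(27*c/16) + 23/512


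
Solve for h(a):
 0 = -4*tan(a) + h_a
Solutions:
 h(a) = C1 - 4*log(cos(a))


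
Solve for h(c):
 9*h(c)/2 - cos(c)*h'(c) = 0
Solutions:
 h(c) = C1*(sin(c) + 1)^(1/4)*(sin(c)^2 + 2*sin(c) + 1)/((sin(c) - 1)^(1/4)*(sin(c)^2 - 2*sin(c) + 1))


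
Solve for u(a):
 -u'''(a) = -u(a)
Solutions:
 u(a) = C3*exp(a) + (C1*sin(sqrt(3)*a/2) + C2*cos(sqrt(3)*a/2))*exp(-a/2)


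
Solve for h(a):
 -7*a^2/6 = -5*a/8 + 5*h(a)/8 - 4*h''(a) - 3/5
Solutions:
 h(a) = C1*exp(-sqrt(10)*a/8) + C2*exp(sqrt(10)*a/8) - 28*a^2/15 + a - 344/15


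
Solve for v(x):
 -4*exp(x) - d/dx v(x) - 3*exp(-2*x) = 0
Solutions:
 v(x) = C1 - 4*exp(x) + 3*exp(-2*x)/2


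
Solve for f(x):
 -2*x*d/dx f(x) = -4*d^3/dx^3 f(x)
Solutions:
 f(x) = C1 + Integral(C2*airyai(2^(2/3)*x/2) + C3*airybi(2^(2/3)*x/2), x)


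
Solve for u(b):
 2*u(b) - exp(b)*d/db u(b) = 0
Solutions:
 u(b) = C1*exp(-2*exp(-b))


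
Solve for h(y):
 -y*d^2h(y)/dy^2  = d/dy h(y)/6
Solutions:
 h(y) = C1 + C2*y^(5/6)


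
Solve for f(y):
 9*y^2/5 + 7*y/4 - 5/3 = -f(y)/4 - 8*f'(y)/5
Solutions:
 f(y) = C1*exp(-5*y/32) - 36*y^2/5 + 2129*y/25 - 201884/375


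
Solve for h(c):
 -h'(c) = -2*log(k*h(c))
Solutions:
 li(k*h(c))/k = C1 + 2*c


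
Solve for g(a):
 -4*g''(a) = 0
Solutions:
 g(a) = C1 + C2*a


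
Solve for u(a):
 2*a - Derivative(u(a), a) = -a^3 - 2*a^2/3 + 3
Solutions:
 u(a) = C1 + a^4/4 + 2*a^3/9 + a^2 - 3*a


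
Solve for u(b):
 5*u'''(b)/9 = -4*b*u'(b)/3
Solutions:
 u(b) = C1 + Integral(C2*airyai(-12^(1/3)*5^(2/3)*b/5) + C3*airybi(-12^(1/3)*5^(2/3)*b/5), b)


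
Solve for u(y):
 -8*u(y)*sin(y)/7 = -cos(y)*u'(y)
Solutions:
 u(y) = C1/cos(y)^(8/7)


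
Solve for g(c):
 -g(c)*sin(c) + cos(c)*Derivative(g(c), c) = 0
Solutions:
 g(c) = C1/cos(c)


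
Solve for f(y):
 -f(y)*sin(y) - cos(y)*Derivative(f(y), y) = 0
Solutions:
 f(y) = C1*cos(y)


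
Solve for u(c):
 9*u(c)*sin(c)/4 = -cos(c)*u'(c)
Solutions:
 u(c) = C1*cos(c)^(9/4)


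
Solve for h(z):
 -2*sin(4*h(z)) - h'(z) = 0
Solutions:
 h(z) = -acos((-C1 - exp(16*z))/(C1 - exp(16*z)))/4 + pi/2
 h(z) = acos((-C1 - exp(16*z))/(C1 - exp(16*z)))/4


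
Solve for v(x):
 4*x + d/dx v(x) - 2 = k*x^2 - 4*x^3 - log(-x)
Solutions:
 v(x) = C1 + k*x^3/3 - x^4 - 2*x^2 - x*log(-x) + 3*x


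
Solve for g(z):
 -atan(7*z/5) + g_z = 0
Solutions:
 g(z) = C1 + z*atan(7*z/5) - 5*log(49*z^2 + 25)/14


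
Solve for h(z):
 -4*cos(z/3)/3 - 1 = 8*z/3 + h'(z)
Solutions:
 h(z) = C1 - 4*z^2/3 - z - 4*sin(z/3)


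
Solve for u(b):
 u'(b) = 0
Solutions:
 u(b) = C1


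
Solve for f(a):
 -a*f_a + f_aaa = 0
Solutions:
 f(a) = C1 + Integral(C2*airyai(a) + C3*airybi(a), a)


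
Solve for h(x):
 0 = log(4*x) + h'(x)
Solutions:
 h(x) = C1 - x*log(x) - x*log(4) + x


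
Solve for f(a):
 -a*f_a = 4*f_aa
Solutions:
 f(a) = C1 + C2*erf(sqrt(2)*a/4)


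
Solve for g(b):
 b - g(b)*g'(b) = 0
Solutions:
 g(b) = -sqrt(C1 + b^2)
 g(b) = sqrt(C1 + b^2)


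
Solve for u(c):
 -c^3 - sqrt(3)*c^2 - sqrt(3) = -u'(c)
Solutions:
 u(c) = C1 + c^4/4 + sqrt(3)*c^3/3 + sqrt(3)*c


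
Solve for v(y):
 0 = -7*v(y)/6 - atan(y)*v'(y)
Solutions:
 v(y) = C1*exp(-7*Integral(1/atan(y), y)/6)


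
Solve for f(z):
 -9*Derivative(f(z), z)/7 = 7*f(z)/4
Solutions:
 f(z) = C1*exp(-49*z/36)


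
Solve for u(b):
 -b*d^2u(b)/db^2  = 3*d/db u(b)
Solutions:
 u(b) = C1 + C2/b^2


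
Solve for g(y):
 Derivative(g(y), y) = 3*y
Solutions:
 g(y) = C1 + 3*y^2/2


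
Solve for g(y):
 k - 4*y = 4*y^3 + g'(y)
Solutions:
 g(y) = C1 + k*y - y^4 - 2*y^2


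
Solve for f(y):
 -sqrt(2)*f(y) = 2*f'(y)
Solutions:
 f(y) = C1*exp(-sqrt(2)*y/2)


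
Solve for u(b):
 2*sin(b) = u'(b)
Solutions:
 u(b) = C1 - 2*cos(b)


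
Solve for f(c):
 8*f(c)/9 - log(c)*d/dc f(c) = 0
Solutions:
 f(c) = C1*exp(8*li(c)/9)


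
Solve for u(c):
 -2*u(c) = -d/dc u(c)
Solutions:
 u(c) = C1*exp(2*c)


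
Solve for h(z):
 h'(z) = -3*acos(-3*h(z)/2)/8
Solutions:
 Integral(1/acos(-3*_y/2), (_y, h(z))) = C1 - 3*z/8


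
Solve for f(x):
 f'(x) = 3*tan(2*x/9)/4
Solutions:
 f(x) = C1 - 27*log(cos(2*x/9))/8


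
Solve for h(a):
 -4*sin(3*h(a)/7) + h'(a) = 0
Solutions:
 -4*a + 7*log(cos(3*h(a)/7) - 1)/6 - 7*log(cos(3*h(a)/7) + 1)/6 = C1


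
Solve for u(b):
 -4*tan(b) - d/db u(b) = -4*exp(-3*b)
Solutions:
 u(b) = C1 - 2*log(tan(b)^2 + 1) - 4*exp(-3*b)/3


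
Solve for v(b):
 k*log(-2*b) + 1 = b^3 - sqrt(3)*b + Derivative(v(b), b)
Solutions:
 v(b) = C1 - b^4/4 + sqrt(3)*b^2/2 + b*k*log(-b) + b*(-k + k*log(2) + 1)


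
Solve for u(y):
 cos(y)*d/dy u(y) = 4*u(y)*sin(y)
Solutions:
 u(y) = C1/cos(y)^4


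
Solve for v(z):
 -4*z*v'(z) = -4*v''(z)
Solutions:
 v(z) = C1 + C2*erfi(sqrt(2)*z/2)


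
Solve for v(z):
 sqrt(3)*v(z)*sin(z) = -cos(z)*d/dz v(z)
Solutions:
 v(z) = C1*cos(z)^(sqrt(3))


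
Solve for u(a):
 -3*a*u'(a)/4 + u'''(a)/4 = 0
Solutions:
 u(a) = C1 + Integral(C2*airyai(3^(1/3)*a) + C3*airybi(3^(1/3)*a), a)


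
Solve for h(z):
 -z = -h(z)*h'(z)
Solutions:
 h(z) = -sqrt(C1 + z^2)
 h(z) = sqrt(C1 + z^2)


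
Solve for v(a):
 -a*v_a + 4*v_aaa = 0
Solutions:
 v(a) = C1 + Integral(C2*airyai(2^(1/3)*a/2) + C3*airybi(2^(1/3)*a/2), a)


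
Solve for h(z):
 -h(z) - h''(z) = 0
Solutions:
 h(z) = C1*sin(z) + C2*cos(z)


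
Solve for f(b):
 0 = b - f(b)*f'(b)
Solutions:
 f(b) = -sqrt(C1 + b^2)
 f(b) = sqrt(C1 + b^2)


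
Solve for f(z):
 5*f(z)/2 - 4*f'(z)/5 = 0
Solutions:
 f(z) = C1*exp(25*z/8)


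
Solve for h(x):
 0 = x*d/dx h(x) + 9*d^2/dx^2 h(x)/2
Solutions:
 h(x) = C1 + C2*erf(x/3)


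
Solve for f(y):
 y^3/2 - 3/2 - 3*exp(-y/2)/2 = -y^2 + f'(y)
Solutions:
 f(y) = C1 + y^4/8 + y^3/3 - 3*y/2 + 3*exp(-y/2)


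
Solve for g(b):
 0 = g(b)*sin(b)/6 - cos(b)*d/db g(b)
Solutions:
 g(b) = C1/cos(b)^(1/6)


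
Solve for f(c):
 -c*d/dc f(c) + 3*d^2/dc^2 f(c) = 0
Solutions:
 f(c) = C1 + C2*erfi(sqrt(6)*c/6)


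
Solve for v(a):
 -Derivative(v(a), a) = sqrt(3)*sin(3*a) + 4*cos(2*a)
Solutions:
 v(a) = C1 - 2*sin(2*a) + sqrt(3)*cos(3*a)/3


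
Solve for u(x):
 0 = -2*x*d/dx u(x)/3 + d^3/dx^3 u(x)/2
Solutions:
 u(x) = C1 + Integral(C2*airyai(6^(2/3)*x/3) + C3*airybi(6^(2/3)*x/3), x)


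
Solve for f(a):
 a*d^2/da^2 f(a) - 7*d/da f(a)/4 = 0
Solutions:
 f(a) = C1 + C2*a^(11/4)


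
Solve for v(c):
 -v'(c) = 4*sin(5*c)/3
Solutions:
 v(c) = C1 + 4*cos(5*c)/15


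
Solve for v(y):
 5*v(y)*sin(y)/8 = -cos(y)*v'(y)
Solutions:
 v(y) = C1*cos(y)^(5/8)


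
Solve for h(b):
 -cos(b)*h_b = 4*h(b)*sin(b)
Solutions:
 h(b) = C1*cos(b)^4


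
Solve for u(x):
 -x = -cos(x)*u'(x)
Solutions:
 u(x) = C1 + Integral(x/cos(x), x)


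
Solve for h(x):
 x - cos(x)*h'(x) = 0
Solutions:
 h(x) = C1 + Integral(x/cos(x), x)


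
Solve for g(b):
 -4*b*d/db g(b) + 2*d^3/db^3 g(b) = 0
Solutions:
 g(b) = C1 + Integral(C2*airyai(2^(1/3)*b) + C3*airybi(2^(1/3)*b), b)


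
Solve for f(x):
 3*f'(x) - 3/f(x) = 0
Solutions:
 f(x) = -sqrt(C1 + 2*x)
 f(x) = sqrt(C1 + 2*x)


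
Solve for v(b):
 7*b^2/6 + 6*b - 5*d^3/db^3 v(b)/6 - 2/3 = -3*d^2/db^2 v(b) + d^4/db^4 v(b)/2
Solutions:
 v(b) = C1 + C2*b + C3*exp(b*(-5 + sqrt(241))/6) + C4*exp(-b*(5 + sqrt(241))/6) - 7*b^4/216 - 359*b^3/972 - 1525*b^2/5832


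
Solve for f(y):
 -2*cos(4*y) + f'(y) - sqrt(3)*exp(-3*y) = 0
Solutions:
 f(y) = C1 + sin(4*y)/2 - sqrt(3)*exp(-3*y)/3


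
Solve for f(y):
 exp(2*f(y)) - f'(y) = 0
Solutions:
 f(y) = log(-sqrt(-1/(C1 + y))) - log(2)/2
 f(y) = log(-1/(C1 + y))/2 - log(2)/2


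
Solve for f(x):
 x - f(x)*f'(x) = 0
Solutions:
 f(x) = -sqrt(C1 + x^2)
 f(x) = sqrt(C1 + x^2)


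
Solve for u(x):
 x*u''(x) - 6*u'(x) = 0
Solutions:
 u(x) = C1 + C2*x^7


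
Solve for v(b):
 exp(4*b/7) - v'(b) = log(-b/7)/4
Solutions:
 v(b) = C1 - b*log(-b)/4 + b*(1 + log(7))/4 + 7*exp(4*b/7)/4


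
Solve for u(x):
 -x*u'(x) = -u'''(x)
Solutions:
 u(x) = C1 + Integral(C2*airyai(x) + C3*airybi(x), x)


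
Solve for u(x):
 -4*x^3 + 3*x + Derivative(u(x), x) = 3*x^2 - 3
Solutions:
 u(x) = C1 + x^4 + x^3 - 3*x^2/2 - 3*x


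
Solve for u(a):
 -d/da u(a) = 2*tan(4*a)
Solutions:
 u(a) = C1 + log(cos(4*a))/2


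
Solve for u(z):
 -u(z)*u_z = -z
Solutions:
 u(z) = -sqrt(C1 + z^2)
 u(z) = sqrt(C1 + z^2)


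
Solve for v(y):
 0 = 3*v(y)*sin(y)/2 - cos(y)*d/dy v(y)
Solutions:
 v(y) = C1/cos(y)^(3/2)


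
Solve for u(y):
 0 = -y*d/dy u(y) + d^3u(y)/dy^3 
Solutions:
 u(y) = C1 + Integral(C2*airyai(y) + C3*airybi(y), y)


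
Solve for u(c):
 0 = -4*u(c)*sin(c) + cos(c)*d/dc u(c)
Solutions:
 u(c) = C1/cos(c)^4


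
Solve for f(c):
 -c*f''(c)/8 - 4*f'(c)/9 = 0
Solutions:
 f(c) = C1 + C2/c^(23/9)


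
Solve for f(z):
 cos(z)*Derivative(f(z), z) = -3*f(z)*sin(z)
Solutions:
 f(z) = C1*cos(z)^3


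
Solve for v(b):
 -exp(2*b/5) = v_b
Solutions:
 v(b) = C1 - 5*exp(2*b/5)/2


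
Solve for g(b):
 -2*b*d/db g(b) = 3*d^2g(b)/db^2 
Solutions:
 g(b) = C1 + C2*erf(sqrt(3)*b/3)


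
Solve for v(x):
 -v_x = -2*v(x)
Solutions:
 v(x) = C1*exp(2*x)


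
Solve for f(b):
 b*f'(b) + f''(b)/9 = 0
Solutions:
 f(b) = C1 + C2*erf(3*sqrt(2)*b/2)


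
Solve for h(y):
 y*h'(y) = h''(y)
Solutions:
 h(y) = C1 + C2*erfi(sqrt(2)*y/2)


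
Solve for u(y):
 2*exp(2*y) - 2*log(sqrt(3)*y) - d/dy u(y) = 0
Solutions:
 u(y) = C1 - 2*y*log(y) + y*(2 - log(3)) + exp(2*y)


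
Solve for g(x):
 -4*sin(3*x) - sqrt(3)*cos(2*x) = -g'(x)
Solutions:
 g(x) = C1 + sqrt(3)*sin(2*x)/2 - 4*cos(3*x)/3


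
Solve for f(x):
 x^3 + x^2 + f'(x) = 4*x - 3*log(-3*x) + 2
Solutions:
 f(x) = C1 - x^4/4 - x^3/3 + 2*x^2 - 3*x*log(-x) + x*(5 - 3*log(3))


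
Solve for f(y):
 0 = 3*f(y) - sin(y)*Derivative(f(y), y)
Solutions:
 f(y) = C1*(cos(y) - 1)^(3/2)/(cos(y) + 1)^(3/2)


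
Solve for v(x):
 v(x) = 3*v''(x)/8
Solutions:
 v(x) = C1*exp(-2*sqrt(6)*x/3) + C2*exp(2*sqrt(6)*x/3)


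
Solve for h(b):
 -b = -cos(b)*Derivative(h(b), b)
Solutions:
 h(b) = C1 + Integral(b/cos(b), b)


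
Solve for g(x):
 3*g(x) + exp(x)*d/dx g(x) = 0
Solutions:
 g(x) = C1*exp(3*exp(-x))


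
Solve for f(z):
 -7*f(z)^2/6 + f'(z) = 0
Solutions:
 f(z) = -6/(C1 + 7*z)


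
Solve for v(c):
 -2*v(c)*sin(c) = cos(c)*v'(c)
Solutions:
 v(c) = C1*cos(c)^2


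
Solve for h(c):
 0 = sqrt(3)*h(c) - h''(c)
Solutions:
 h(c) = C1*exp(-3^(1/4)*c) + C2*exp(3^(1/4)*c)


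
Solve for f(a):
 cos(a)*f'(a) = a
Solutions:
 f(a) = C1 + Integral(a/cos(a), a)


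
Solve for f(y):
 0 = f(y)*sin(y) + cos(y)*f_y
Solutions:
 f(y) = C1*cos(y)


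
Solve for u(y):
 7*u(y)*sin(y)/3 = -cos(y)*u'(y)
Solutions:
 u(y) = C1*cos(y)^(7/3)


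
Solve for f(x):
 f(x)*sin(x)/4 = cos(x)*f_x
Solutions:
 f(x) = C1/cos(x)^(1/4)


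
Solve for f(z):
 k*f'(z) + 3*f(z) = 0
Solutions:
 f(z) = C1*exp(-3*z/k)


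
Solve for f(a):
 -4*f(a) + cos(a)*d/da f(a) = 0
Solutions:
 f(a) = C1*(sin(a)^2 + 2*sin(a) + 1)/(sin(a)^2 - 2*sin(a) + 1)


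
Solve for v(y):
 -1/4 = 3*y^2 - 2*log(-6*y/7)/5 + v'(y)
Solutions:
 v(y) = C1 - y^3 + 2*y*log(-y)/5 + y*(-8*log(7) - 13 + 8*log(6))/20


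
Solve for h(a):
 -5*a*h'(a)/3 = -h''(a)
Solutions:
 h(a) = C1 + C2*erfi(sqrt(30)*a/6)


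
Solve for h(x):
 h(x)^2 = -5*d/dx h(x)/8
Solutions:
 h(x) = 5/(C1 + 8*x)


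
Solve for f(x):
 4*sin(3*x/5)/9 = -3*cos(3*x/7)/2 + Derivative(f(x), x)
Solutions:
 f(x) = C1 + 7*sin(3*x/7)/2 - 20*cos(3*x/5)/27


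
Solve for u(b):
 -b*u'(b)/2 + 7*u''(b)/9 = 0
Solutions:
 u(b) = C1 + C2*erfi(3*sqrt(7)*b/14)


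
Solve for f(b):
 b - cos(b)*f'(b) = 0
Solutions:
 f(b) = C1 + Integral(b/cos(b), b)


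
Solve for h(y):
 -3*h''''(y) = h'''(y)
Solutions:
 h(y) = C1 + C2*y + C3*y^2 + C4*exp(-y/3)


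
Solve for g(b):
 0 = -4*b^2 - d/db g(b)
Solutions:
 g(b) = C1 - 4*b^3/3


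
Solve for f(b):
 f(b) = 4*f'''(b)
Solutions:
 f(b) = C3*exp(2^(1/3)*b/2) + (C1*sin(2^(1/3)*sqrt(3)*b/4) + C2*cos(2^(1/3)*sqrt(3)*b/4))*exp(-2^(1/3)*b/4)


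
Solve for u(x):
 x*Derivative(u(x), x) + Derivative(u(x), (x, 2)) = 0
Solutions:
 u(x) = C1 + C2*erf(sqrt(2)*x/2)


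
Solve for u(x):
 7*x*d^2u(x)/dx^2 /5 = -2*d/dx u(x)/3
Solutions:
 u(x) = C1 + C2*x^(11/21)


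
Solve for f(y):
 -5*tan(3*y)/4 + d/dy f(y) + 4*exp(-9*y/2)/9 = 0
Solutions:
 f(y) = C1 + 5*log(tan(3*y)^2 + 1)/24 + 8*exp(-9*y/2)/81


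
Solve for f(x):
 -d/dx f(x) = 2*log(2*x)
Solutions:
 f(x) = C1 - 2*x*log(x) - x*log(4) + 2*x


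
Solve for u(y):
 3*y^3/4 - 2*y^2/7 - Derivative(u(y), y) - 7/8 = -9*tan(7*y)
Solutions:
 u(y) = C1 + 3*y^4/16 - 2*y^3/21 - 7*y/8 - 9*log(cos(7*y))/7


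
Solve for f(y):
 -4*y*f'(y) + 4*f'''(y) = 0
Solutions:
 f(y) = C1 + Integral(C2*airyai(y) + C3*airybi(y), y)


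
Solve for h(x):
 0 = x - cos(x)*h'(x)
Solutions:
 h(x) = C1 + Integral(x/cos(x), x)


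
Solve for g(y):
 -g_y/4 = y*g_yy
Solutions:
 g(y) = C1 + C2*y^(3/4)


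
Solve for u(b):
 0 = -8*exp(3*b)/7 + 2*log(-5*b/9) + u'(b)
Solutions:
 u(b) = C1 - 2*b*log(-b) + 2*b*(-log(5) + 1 + 2*log(3)) + 8*exp(3*b)/21


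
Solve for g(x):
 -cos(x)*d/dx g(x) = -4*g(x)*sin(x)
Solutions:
 g(x) = C1/cos(x)^4


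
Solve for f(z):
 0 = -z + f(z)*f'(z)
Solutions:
 f(z) = -sqrt(C1 + z^2)
 f(z) = sqrt(C1 + z^2)


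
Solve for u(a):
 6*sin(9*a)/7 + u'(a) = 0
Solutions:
 u(a) = C1 + 2*cos(9*a)/21


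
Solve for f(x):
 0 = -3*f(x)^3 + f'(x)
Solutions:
 f(x) = -sqrt(2)*sqrt(-1/(C1 + 3*x))/2
 f(x) = sqrt(2)*sqrt(-1/(C1 + 3*x))/2


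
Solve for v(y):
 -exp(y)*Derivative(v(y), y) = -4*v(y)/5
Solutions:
 v(y) = C1*exp(-4*exp(-y)/5)


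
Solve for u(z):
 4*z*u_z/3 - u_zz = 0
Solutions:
 u(z) = C1 + C2*erfi(sqrt(6)*z/3)


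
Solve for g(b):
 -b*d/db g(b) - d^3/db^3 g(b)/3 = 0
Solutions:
 g(b) = C1 + Integral(C2*airyai(-3^(1/3)*b) + C3*airybi(-3^(1/3)*b), b)


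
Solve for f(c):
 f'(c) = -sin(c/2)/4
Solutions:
 f(c) = C1 + cos(c/2)/2


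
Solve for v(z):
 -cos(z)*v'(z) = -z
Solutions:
 v(z) = C1 + Integral(z/cos(z), z)


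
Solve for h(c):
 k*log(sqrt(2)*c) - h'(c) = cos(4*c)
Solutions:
 h(c) = C1 + c*k*(log(c) - 1) + c*k*log(2)/2 - sin(4*c)/4


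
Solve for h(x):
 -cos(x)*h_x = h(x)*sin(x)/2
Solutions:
 h(x) = C1*sqrt(cos(x))


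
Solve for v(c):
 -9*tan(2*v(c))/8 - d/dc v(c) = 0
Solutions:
 v(c) = -asin(C1*exp(-9*c/4))/2 + pi/2
 v(c) = asin(C1*exp(-9*c/4))/2


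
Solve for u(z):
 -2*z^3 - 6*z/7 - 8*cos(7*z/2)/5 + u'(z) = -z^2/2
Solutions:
 u(z) = C1 + z^4/2 - z^3/6 + 3*z^2/7 + 16*sin(7*z/2)/35


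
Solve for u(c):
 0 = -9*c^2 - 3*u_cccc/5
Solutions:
 u(c) = C1 + C2*c + C3*c^2 + C4*c^3 - c^6/24


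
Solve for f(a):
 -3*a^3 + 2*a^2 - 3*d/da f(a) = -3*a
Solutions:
 f(a) = C1 - a^4/4 + 2*a^3/9 + a^2/2


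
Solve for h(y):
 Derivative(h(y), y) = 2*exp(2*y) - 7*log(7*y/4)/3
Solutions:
 h(y) = C1 - 7*y*log(y)/3 + y*(-3*log(7) + 2*log(14)/3 + 7/3 + 4*log(2)) + exp(2*y)


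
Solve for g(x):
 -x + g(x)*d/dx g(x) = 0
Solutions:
 g(x) = -sqrt(C1 + x^2)
 g(x) = sqrt(C1 + x^2)


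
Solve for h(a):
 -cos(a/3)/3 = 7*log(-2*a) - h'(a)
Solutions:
 h(a) = C1 + 7*a*log(-a) - 7*a + 7*a*log(2) + sin(a/3)


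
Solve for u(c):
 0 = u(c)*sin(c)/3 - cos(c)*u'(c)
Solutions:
 u(c) = C1/cos(c)^(1/3)


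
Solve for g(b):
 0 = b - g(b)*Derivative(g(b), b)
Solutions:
 g(b) = -sqrt(C1 + b^2)
 g(b) = sqrt(C1 + b^2)


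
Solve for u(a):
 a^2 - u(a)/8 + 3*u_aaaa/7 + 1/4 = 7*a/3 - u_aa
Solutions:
 u(a) = C1*exp(-sqrt(3)*a*sqrt(-14 + sqrt(238))/6) + C2*exp(sqrt(3)*a*sqrt(-14 + sqrt(238))/6) + C3*sin(sqrt(3)*a*sqrt(14 + sqrt(238))/6) + C4*cos(sqrt(3)*a*sqrt(14 + sqrt(238))/6) + 8*a^2 - 56*a/3 + 130


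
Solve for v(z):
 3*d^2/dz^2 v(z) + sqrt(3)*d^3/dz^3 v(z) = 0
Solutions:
 v(z) = C1 + C2*z + C3*exp(-sqrt(3)*z)


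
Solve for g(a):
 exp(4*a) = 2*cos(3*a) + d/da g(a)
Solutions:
 g(a) = C1 + exp(4*a)/4 - 2*sin(3*a)/3


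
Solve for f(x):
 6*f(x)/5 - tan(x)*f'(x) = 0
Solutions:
 f(x) = C1*sin(x)^(6/5)


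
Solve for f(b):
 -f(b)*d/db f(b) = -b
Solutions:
 f(b) = -sqrt(C1 + b^2)
 f(b) = sqrt(C1 + b^2)


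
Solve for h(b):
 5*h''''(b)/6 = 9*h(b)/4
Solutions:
 h(b) = C1*exp(-30^(3/4)*b/10) + C2*exp(30^(3/4)*b/10) + C3*sin(30^(3/4)*b/10) + C4*cos(30^(3/4)*b/10)


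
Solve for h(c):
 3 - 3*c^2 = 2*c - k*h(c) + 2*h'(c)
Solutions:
 h(c) = C1*exp(c*k/2) + 3*c^2/k + 2*c/k + 12*c/k^2 - 3/k + 4/k^2 + 24/k^3


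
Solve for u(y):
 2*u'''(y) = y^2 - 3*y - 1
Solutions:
 u(y) = C1 + C2*y + C3*y^2 + y^5/120 - y^4/16 - y^3/12


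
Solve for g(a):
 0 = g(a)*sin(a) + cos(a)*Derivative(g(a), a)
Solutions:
 g(a) = C1*cos(a)


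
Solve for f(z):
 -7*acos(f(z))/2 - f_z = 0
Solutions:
 Integral(1/acos(_y), (_y, f(z))) = C1 - 7*z/2


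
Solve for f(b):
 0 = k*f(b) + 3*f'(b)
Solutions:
 f(b) = C1*exp(-b*k/3)


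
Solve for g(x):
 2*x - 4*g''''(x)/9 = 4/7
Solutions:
 g(x) = C1 + C2*x + C3*x^2 + C4*x^3 + 3*x^5/80 - 3*x^4/56


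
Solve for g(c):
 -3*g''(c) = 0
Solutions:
 g(c) = C1 + C2*c


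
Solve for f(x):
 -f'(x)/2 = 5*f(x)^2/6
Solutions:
 f(x) = 3/(C1 + 5*x)


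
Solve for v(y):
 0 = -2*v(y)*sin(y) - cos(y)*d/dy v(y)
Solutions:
 v(y) = C1*cos(y)^2


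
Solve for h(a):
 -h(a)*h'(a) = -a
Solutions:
 h(a) = -sqrt(C1 + a^2)
 h(a) = sqrt(C1 + a^2)


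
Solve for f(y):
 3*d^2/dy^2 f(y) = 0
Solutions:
 f(y) = C1 + C2*y


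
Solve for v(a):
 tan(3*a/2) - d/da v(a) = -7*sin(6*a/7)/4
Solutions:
 v(a) = C1 - 2*log(cos(3*a/2))/3 - 49*cos(6*a/7)/24


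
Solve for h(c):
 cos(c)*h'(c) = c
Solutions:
 h(c) = C1 + Integral(c/cos(c), c)


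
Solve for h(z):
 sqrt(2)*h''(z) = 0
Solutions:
 h(z) = C1 + C2*z


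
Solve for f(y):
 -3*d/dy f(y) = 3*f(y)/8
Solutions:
 f(y) = C1*exp(-y/8)


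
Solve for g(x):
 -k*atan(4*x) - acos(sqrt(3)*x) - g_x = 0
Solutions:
 g(x) = C1 - k*(x*atan(4*x) - log(16*x^2 + 1)/8) - x*acos(sqrt(3)*x) + sqrt(3)*sqrt(1 - 3*x^2)/3


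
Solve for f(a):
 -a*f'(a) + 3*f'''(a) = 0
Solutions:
 f(a) = C1 + Integral(C2*airyai(3^(2/3)*a/3) + C3*airybi(3^(2/3)*a/3), a)


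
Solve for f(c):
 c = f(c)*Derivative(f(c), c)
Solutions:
 f(c) = -sqrt(C1 + c^2)
 f(c) = sqrt(C1 + c^2)


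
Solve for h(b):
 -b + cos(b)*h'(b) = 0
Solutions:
 h(b) = C1 + Integral(b/cos(b), b)


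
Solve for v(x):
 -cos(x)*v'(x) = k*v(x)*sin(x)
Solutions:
 v(x) = C1*exp(k*log(cos(x)))


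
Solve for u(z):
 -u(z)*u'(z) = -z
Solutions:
 u(z) = -sqrt(C1 + z^2)
 u(z) = sqrt(C1 + z^2)


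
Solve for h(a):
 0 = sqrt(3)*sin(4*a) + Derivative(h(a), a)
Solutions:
 h(a) = C1 + sqrt(3)*cos(4*a)/4


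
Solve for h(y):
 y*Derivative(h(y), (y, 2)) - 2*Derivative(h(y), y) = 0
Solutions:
 h(y) = C1 + C2*y^3


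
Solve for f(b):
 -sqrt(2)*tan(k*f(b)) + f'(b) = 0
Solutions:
 f(b) = Piecewise((-asin(exp(C1*k + sqrt(2)*b*k))/k + pi/k, Ne(k, 0)), (nan, True))
 f(b) = Piecewise((asin(exp(C1*k + sqrt(2)*b*k))/k, Ne(k, 0)), (nan, True))


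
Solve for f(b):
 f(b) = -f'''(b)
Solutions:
 f(b) = C3*exp(-b) + (C1*sin(sqrt(3)*b/2) + C2*cos(sqrt(3)*b/2))*exp(b/2)


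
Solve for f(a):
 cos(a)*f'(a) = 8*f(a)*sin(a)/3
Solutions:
 f(a) = C1/cos(a)^(8/3)


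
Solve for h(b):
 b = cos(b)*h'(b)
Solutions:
 h(b) = C1 + Integral(b/cos(b), b)


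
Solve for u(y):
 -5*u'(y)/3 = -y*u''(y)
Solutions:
 u(y) = C1 + C2*y^(8/3)


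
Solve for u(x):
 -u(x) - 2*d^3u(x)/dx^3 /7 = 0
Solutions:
 u(x) = C3*exp(-2^(2/3)*7^(1/3)*x/2) + (C1*sin(2^(2/3)*sqrt(3)*7^(1/3)*x/4) + C2*cos(2^(2/3)*sqrt(3)*7^(1/3)*x/4))*exp(2^(2/3)*7^(1/3)*x/4)


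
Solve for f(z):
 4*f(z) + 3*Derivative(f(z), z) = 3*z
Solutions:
 f(z) = C1*exp(-4*z/3) + 3*z/4 - 9/16


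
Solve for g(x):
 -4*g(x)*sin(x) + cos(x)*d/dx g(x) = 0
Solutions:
 g(x) = C1/cos(x)^4


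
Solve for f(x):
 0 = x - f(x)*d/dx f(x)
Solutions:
 f(x) = -sqrt(C1 + x^2)
 f(x) = sqrt(C1 + x^2)


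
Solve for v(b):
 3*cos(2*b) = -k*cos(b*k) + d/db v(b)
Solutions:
 v(b) = C1 + 3*sin(2*b)/2 + sin(b*k)


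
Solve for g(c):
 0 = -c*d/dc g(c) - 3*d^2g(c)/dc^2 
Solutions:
 g(c) = C1 + C2*erf(sqrt(6)*c/6)


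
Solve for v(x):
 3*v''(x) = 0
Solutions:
 v(x) = C1 + C2*x


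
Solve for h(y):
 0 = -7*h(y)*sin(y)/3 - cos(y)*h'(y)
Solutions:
 h(y) = C1*cos(y)^(7/3)


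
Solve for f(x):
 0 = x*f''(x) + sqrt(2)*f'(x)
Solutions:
 f(x) = C1 + C2*x^(1 - sqrt(2))


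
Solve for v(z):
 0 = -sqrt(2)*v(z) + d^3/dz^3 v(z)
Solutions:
 v(z) = C3*exp(2^(1/6)*z) + (C1*sin(2^(1/6)*sqrt(3)*z/2) + C2*cos(2^(1/6)*sqrt(3)*z/2))*exp(-2^(1/6)*z/2)


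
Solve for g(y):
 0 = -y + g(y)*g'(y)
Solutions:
 g(y) = -sqrt(C1 + y^2)
 g(y) = sqrt(C1 + y^2)


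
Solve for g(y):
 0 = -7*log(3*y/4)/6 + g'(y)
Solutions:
 g(y) = C1 + 7*y*log(y)/6 - 7*y*log(2)/3 - 7*y/6 + 7*y*log(3)/6


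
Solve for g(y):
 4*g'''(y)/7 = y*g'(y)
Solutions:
 g(y) = C1 + Integral(C2*airyai(14^(1/3)*y/2) + C3*airybi(14^(1/3)*y/2), y)


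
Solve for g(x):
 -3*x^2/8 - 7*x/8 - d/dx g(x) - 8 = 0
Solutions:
 g(x) = C1 - x^3/8 - 7*x^2/16 - 8*x


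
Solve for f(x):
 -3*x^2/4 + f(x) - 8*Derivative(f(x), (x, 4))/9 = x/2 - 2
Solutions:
 f(x) = C1*exp(-2^(1/4)*sqrt(3)*x/2) + C2*exp(2^(1/4)*sqrt(3)*x/2) + C3*sin(2^(1/4)*sqrt(3)*x/2) + C4*cos(2^(1/4)*sqrt(3)*x/2) + 3*x^2/4 + x/2 - 2
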